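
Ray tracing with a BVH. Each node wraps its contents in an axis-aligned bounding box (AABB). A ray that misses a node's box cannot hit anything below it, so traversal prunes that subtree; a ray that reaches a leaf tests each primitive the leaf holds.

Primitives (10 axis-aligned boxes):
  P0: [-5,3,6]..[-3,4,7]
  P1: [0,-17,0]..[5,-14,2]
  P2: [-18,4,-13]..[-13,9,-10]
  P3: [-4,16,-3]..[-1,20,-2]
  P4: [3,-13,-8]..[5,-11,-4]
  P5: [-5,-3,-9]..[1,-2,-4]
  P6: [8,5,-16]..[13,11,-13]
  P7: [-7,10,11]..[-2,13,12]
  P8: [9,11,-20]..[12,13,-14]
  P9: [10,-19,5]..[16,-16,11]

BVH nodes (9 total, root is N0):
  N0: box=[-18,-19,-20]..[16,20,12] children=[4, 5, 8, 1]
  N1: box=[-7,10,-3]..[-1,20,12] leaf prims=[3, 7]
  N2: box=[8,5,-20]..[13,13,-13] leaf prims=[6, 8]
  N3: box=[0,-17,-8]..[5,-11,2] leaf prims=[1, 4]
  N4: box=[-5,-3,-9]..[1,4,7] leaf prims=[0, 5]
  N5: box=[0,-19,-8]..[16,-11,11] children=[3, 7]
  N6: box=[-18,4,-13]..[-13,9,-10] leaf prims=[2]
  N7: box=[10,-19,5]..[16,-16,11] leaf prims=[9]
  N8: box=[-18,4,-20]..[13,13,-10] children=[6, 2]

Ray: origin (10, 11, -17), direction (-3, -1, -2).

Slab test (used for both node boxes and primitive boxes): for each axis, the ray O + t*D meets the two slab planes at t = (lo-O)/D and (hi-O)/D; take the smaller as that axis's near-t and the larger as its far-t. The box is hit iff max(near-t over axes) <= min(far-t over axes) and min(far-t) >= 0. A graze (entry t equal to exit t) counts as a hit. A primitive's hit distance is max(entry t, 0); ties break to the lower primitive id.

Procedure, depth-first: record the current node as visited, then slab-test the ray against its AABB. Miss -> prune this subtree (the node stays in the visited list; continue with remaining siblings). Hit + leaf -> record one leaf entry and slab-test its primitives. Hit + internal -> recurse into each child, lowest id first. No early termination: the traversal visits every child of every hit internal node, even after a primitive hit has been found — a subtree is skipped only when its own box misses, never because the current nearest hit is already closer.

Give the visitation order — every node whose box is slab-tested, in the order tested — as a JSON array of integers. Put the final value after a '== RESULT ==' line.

Trace the traversal:
N0 x:[-2,28/3] y:[-9,30] z:[-29/2,3/2] -> hit [-2,3/2], descend [1, 4, 5, 8]
  N1 x:[11/3,17/3] y:[-9,1] z:[-29/2,-7] -> miss, prune
  N4 x:[3,5] y:[7,14] z:[-12,-4] -> miss, prune
  N5 x:[-2,10/3] y:[22,30] z:[-14,-9/2] -> miss, prune
  N8 x:[-1,28/3] y:[-2,7] z:[-7/2,3/2] -> hit [-1,3/2], descend [2, 6]
    N2 x:[-1,2/3] y:[-2,6] z:[-2,3/2] -> hit [-1,2/3] leaf, test {P6(miss), P8@t=0}
    N6 x:[23/3,28/3] y:[2,7] z:[-7/2,-2] -> miss, prune

Summary -> nodes [0, 1, 4, 5, 8, 2, 6]; box-tests=7; leaf-entries=1; first=P8

== RESULT ==
[0, 1, 4, 5, 8, 2, 6]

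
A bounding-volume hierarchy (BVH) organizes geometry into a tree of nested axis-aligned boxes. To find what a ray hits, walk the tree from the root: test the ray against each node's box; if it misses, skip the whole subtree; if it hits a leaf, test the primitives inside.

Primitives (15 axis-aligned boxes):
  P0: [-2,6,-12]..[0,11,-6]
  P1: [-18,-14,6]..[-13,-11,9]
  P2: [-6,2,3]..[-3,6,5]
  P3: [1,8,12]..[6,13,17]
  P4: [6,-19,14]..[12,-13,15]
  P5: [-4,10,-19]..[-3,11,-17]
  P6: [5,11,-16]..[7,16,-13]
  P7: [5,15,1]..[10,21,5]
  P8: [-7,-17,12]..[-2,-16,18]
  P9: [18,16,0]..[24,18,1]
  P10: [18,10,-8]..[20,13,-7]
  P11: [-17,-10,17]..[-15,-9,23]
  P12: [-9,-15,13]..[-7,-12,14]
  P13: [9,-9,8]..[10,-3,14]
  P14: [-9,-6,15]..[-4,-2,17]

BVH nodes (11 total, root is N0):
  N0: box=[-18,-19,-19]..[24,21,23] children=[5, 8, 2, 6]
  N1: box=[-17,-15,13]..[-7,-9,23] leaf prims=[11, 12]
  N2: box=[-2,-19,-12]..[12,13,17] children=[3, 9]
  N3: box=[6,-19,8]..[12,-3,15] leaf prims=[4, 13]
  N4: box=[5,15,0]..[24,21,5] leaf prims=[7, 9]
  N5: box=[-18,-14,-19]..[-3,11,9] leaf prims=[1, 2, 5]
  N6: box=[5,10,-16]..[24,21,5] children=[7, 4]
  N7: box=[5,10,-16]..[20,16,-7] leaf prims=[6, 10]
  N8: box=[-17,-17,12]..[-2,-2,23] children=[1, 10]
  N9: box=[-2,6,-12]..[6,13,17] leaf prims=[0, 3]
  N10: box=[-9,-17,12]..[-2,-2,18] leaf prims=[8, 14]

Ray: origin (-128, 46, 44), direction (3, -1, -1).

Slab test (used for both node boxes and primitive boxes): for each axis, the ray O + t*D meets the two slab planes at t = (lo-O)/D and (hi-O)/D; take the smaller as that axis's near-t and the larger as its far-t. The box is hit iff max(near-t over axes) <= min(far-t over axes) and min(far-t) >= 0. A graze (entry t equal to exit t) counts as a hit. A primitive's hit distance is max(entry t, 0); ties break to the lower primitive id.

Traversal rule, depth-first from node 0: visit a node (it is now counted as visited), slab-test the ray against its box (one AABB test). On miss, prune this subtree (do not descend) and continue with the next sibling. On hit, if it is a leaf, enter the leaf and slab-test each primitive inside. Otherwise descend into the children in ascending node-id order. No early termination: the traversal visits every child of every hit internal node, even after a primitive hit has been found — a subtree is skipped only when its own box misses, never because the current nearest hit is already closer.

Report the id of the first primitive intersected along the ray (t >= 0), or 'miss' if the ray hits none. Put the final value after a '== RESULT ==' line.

Walk:
N0 x:[110/3,152/3] y:[25,65] z:[21,63] -> hit [110/3,152/3], descend [2, 5, 6, 8]
  N2 x:[42,140/3] y:[33,65] z:[27,56] -> hit [42,140/3], descend [3, 9]
    N3 x:[134/3,140/3] y:[49,65] z:[29,36] -> miss, prune
    N9 x:[42,134/3] y:[33,40] z:[27,56] -> miss, prune
  N5 x:[110/3,125/3] y:[35,60] z:[35,63] -> hit [110/3,125/3] leaf, test {P1(miss), P2@t=122/3, P5(miss)}
  N6 x:[133/3,152/3] y:[25,36] z:[39,60] -> miss, prune
  N8 x:[37,42] y:[48,63] z:[21,32] -> miss, prune

order=[0, 2, 3, 9, 5, 6, 8]  |boxes|=7  |leaves|=1  hit=P2

== RESULT ==
2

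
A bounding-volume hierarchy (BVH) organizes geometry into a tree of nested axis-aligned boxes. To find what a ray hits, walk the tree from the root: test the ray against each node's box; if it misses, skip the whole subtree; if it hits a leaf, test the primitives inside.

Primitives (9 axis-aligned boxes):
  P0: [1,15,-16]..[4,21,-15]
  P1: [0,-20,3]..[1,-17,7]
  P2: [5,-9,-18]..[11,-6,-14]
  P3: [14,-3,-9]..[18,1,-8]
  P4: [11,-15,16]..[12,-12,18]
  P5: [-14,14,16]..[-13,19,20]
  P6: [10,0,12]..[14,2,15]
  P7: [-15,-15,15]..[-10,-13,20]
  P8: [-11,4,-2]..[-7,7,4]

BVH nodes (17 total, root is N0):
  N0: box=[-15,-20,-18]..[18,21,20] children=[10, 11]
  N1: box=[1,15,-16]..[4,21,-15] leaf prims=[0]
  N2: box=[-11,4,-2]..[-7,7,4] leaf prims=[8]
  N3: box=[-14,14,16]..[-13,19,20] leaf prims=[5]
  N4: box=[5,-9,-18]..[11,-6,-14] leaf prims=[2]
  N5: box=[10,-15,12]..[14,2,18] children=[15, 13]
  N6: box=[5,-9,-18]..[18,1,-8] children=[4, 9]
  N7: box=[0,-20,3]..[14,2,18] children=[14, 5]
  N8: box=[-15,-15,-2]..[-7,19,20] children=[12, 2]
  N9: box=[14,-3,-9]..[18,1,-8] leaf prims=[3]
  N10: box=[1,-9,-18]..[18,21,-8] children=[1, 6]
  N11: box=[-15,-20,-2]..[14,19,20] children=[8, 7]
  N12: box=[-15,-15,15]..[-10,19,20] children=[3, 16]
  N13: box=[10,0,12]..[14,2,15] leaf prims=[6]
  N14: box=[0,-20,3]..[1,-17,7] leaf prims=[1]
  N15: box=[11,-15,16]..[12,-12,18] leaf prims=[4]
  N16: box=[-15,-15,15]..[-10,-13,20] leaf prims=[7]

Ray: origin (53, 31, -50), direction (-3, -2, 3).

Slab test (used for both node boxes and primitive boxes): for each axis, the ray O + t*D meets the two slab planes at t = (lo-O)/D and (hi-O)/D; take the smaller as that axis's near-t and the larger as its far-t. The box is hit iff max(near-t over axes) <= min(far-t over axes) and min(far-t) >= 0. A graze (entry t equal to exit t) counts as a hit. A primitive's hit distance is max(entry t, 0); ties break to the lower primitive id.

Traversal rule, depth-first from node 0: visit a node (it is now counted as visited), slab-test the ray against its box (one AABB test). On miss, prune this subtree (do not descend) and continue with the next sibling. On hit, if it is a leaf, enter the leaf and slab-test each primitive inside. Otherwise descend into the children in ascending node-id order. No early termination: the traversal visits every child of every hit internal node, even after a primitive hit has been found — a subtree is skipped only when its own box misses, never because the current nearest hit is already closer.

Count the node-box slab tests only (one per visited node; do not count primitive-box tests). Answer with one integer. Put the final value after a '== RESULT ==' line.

Trace the traversal:
N0 x:[35/3,68/3] y:[5,51/2] z:[32/3,70/3] -> hit [35/3,68/3], descend [10, 11]
  N10 x:[35/3,52/3] y:[5,20] z:[32/3,14] -> hit [35/3,14], descend [1, 6]
    N1 x:[49/3,52/3] y:[5,8] z:[34/3,35/3] -> miss, prune
    N6 x:[35/3,16] y:[15,20] z:[32/3,14] -> miss, prune
  N11 x:[13,68/3] y:[6,51/2] z:[16,70/3] -> hit [16,68/3], descend [7, 8]
    N7 x:[13,53/3] y:[29/2,51/2] z:[53/3,68/3] -> hit [53/3,53/3], descend [5, 14]
      N5 x:[13,43/3] y:[29/2,23] z:[62/3,68/3] -> miss, prune
      N14 x:[52/3,53/3] y:[24,51/2] z:[53/3,19] -> miss, prune
    N8 x:[20,68/3] y:[6,23] z:[16,70/3] -> hit [20,68/3], descend [2, 12]
      N2 x:[20,64/3] y:[12,27/2] z:[16,18] -> miss, prune
      N12 x:[21,68/3] y:[6,23] z:[65/3,70/3] -> hit [65/3,68/3], descend [3, 16]
        N3 x:[22,67/3] y:[6,17/2] z:[22,70/3] -> miss, prune
        N16 x:[21,68/3] y:[22,23] z:[65/3,70/3] -> hit [22,68/3] leaf, test {P7@t=22}

Visited [0, 10, 1, 6, 11, 7, 5, 14, 8, 2, 12, 3, 16]. Tests: 13 box, 1 leaf. Nearest: P7.

== RESULT ==
13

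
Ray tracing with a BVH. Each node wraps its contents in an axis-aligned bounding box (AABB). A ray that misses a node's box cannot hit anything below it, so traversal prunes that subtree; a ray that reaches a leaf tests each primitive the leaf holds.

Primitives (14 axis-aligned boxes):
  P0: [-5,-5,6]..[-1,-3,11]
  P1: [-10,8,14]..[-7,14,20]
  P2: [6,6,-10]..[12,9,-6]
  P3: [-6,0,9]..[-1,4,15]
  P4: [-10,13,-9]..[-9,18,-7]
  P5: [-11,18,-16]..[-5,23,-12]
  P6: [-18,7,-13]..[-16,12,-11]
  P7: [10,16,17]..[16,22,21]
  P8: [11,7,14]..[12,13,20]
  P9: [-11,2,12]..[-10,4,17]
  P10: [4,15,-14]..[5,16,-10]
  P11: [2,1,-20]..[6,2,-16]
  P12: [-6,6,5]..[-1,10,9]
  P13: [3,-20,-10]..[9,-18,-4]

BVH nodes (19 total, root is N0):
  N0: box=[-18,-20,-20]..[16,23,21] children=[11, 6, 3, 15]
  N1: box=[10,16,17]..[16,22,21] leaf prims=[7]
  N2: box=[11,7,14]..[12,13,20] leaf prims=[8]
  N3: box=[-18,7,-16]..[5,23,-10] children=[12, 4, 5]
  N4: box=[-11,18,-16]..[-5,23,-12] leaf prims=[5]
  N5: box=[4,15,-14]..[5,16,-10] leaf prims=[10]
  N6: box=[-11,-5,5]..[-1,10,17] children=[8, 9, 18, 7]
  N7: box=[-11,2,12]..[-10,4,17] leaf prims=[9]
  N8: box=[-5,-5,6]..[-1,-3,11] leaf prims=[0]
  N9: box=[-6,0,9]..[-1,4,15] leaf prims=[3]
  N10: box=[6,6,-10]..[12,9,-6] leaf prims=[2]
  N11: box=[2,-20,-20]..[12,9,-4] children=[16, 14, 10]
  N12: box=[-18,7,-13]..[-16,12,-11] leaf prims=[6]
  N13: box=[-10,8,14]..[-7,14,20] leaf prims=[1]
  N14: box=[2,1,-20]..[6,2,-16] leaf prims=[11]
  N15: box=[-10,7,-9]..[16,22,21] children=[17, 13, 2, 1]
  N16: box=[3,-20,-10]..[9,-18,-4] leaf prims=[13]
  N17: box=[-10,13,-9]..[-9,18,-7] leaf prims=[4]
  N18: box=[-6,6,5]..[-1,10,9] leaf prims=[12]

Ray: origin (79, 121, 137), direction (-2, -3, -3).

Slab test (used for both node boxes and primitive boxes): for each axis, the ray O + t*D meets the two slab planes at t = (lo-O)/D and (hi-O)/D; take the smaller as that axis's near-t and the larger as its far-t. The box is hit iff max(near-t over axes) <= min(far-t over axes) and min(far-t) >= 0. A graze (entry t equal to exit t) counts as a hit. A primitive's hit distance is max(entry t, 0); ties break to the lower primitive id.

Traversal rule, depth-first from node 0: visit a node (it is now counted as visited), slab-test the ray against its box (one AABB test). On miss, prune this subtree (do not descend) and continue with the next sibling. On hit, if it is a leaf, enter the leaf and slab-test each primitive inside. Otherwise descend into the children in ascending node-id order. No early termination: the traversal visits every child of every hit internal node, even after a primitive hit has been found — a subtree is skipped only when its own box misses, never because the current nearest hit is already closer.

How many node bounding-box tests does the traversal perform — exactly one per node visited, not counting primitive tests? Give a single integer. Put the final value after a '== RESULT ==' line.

Trace the traversal:
N0 x:[63/2,97/2] y:[98/3,47] z:[116/3,157/3] -> hit [116/3,47], descend [3, 6, 11, 15]
  N3 x:[37,97/2] y:[98/3,38] z:[49,51] -> miss, prune
  N6 x:[40,45] y:[37,42] z:[40,44] -> hit [40,42], descend [7, 8, 9, 18]
    N7 x:[89/2,45] y:[39,119/3] z:[40,125/3] -> miss, prune
    N8 x:[40,42] y:[124/3,42] z:[42,131/3] -> hit [42,42] leaf, test {P0@t=42}
    N9 x:[40,85/2] y:[39,121/3] z:[122/3,128/3] -> miss, prune
    N18 x:[40,85/2] y:[37,115/3] z:[128/3,44] -> miss, prune
  N11 x:[67/2,77/2] y:[112/3,47] z:[47,157/3] -> miss, prune
  N15 x:[63/2,89/2] y:[33,38] z:[116/3,146/3] -> miss, prune

Summary -> nodes [0, 3, 6, 7, 8, 9, 18, 11, 15]; box-tests=9; leaf-entries=1; first=P0

== RESULT ==
9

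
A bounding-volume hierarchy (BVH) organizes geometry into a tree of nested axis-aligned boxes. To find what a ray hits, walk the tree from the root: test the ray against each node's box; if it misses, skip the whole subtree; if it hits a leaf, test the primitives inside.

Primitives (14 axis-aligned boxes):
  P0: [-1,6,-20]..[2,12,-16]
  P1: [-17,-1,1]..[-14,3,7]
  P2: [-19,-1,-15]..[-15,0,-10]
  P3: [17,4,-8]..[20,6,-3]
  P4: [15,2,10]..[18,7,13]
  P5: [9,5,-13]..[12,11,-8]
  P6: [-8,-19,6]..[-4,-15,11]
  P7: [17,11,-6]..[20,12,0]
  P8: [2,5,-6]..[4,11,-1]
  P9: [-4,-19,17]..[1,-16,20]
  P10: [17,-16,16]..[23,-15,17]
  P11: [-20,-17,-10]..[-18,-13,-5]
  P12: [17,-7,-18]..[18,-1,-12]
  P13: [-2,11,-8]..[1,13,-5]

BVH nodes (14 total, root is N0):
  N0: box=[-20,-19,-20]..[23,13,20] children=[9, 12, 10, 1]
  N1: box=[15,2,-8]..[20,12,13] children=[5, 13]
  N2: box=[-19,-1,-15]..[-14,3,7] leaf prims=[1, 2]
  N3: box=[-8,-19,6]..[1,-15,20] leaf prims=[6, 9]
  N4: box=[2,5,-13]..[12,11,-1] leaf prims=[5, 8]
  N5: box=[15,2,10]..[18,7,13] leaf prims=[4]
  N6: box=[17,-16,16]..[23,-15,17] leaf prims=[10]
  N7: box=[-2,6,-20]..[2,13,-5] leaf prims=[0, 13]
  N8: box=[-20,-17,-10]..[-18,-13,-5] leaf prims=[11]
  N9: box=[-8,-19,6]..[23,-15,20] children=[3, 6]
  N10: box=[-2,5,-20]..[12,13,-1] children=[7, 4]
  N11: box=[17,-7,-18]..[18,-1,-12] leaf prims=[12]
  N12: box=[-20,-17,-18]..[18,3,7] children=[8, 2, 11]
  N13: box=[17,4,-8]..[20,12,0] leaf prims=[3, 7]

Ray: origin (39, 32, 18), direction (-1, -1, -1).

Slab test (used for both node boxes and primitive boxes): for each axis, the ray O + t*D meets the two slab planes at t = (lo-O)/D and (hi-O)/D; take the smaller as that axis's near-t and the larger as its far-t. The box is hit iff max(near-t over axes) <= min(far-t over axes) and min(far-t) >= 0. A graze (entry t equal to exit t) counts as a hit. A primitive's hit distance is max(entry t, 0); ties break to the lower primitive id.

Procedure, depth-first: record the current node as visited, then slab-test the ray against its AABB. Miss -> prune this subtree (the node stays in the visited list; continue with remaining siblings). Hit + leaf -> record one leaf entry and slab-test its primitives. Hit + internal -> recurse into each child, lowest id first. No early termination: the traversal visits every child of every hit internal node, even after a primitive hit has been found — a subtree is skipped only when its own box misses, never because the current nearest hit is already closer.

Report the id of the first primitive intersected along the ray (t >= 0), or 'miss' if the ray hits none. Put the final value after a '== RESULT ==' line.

Trace the traversal:
N0 x:[16,59] y:[19,51] z:[-2,38] -> hit [19,38], descend [1, 9, 10, 12]
  N1 x:[19,24] y:[20,30] z:[5,26] -> hit [20,24], descend [5, 13]
    N5 x:[21,24] y:[25,30] z:[5,8] -> miss, prune
    N13 x:[19,22] y:[20,28] z:[18,26] -> hit [20,22] leaf, test {P3(miss), P7@t=20}
  N9 x:[16,47] y:[47,51] z:[-2,12] -> miss, prune
  N10 x:[27,41] y:[19,27] z:[19,38] -> hit [27,27], descend [4, 7]
    N4 x:[27,37] y:[21,27] z:[19,31] -> hit [27,27] leaf, test {P5@t=27, P8(miss)}
    N7 x:[37,41] y:[19,26] z:[23,38] -> miss, prune
  N12 x:[21,59] y:[29,49] z:[11,36] -> hit [29,36], descend [2, 8, 11]
    N2 x:[53,58] y:[29,33] z:[11,33] -> miss, prune
    N8 x:[57,59] y:[45,49] z:[23,28] -> miss, prune
    N11 x:[21,22] y:[33,39] z:[30,36] -> miss, prune

12 AABB tests over nodes [0, 1, 5, 13, 9, 10, 4, 7, 12, 2, 8, 11]; 2 leaves entered; closest P7.

== RESULT ==
7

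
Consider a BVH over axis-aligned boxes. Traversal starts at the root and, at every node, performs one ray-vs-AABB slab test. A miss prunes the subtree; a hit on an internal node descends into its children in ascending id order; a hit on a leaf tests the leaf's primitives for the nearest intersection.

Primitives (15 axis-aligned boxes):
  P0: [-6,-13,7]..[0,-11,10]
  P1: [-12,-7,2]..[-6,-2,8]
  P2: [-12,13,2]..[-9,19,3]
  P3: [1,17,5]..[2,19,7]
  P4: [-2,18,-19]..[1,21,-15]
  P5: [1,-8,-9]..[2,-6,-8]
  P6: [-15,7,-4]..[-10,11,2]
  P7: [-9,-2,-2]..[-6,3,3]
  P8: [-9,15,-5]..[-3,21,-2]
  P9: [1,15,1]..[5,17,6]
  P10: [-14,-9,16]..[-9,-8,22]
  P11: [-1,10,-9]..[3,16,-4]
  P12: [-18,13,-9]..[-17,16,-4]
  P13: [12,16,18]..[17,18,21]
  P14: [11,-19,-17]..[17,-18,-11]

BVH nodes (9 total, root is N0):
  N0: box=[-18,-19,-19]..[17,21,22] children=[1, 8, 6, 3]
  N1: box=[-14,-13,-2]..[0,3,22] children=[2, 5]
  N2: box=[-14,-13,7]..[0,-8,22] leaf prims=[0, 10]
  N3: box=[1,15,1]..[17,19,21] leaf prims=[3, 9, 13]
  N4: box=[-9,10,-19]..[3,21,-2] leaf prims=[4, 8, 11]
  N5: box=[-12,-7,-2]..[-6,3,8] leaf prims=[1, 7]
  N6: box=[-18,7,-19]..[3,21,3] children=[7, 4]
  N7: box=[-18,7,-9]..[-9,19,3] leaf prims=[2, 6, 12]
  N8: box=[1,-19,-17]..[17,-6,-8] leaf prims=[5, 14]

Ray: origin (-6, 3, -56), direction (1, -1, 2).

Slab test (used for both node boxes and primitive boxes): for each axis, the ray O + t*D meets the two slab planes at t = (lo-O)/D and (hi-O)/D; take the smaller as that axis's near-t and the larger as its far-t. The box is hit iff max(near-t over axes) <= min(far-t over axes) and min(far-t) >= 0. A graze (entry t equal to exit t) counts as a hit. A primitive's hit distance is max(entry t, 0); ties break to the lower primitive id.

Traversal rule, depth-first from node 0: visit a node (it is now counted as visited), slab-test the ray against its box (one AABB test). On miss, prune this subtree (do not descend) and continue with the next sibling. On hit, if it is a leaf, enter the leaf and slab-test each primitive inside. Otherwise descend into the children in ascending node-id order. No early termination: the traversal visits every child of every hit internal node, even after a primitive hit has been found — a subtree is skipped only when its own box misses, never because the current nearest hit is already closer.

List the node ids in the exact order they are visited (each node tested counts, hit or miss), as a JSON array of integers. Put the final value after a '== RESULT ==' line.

Traverse from the root:
N0 x:[-12,23] y:[-18,22] z:[37/2,39] -> hit [37/2,22], descend [1, 3, 6, 8]
  N1 x:[-8,6] y:[0,16] z:[27,39] -> miss, prune
  N3 x:[7,23] y:[-16,-12] z:[57/2,77/2] -> miss, prune
  N6 x:[-12,9] y:[-18,-4] z:[37/2,59/2] -> miss, prune
  N8 x:[7,23] y:[9,22] z:[39/2,24] -> hit [39/2,22] leaf, test {P5(miss), P14@t=21}

Summary -> nodes [0, 1, 3, 6, 8]; box-tests=5; leaf-entries=1; first=P14

== RESULT ==
[0, 1, 3, 6, 8]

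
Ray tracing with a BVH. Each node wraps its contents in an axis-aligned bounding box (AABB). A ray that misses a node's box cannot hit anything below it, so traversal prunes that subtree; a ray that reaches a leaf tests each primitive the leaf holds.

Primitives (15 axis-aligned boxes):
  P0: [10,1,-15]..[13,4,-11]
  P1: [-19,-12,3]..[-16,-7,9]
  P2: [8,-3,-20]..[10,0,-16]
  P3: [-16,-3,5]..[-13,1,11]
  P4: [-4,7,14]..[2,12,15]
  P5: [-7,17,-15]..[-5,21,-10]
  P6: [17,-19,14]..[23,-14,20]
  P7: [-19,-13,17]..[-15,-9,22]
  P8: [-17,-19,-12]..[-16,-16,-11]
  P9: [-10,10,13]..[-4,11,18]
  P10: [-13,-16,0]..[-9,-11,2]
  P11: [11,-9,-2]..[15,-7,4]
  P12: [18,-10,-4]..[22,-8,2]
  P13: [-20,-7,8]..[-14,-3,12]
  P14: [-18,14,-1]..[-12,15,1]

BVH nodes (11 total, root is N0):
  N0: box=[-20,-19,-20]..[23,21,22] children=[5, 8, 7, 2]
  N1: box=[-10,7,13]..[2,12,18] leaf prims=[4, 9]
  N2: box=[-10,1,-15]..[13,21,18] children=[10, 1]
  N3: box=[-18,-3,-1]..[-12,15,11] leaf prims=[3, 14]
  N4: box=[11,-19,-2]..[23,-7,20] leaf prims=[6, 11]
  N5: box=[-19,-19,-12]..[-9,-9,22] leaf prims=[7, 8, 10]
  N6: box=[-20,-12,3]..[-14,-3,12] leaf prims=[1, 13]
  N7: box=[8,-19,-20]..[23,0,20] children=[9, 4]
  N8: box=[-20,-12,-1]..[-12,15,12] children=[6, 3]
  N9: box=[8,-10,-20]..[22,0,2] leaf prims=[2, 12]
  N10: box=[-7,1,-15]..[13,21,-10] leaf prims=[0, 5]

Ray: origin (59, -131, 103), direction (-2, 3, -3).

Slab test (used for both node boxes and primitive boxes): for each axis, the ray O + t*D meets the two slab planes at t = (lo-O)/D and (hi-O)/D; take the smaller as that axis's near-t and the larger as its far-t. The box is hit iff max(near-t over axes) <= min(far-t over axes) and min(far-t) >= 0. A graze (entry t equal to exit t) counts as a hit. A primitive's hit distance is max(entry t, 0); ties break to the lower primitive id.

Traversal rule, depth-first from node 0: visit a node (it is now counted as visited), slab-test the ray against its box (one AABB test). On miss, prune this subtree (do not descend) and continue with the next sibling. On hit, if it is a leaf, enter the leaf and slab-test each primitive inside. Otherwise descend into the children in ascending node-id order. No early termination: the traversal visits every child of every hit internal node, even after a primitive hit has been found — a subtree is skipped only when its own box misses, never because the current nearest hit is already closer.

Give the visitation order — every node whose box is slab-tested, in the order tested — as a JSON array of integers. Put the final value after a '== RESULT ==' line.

Walk:
N0 x:[18,79/2] y:[112/3,152/3] z:[27,41] -> hit [112/3,79/2], descend [2, 5, 7, 8]
  N2 x:[23,69/2] y:[44,152/3] z:[85/3,118/3] -> miss, prune
  N5 x:[34,39] y:[112/3,122/3] z:[27,115/3] -> hit [112/3,115/3] leaf, test {P7(miss), P8@t=38, P10(miss)}
  N7 x:[18,51/2] y:[112/3,131/3] z:[83/3,41] -> miss, prune
  N8 x:[71/2,79/2] y:[119/3,146/3] z:[91/3,104/3] -> miss, prune

5 AABB tests over nodes [0, 2, 5, 7, 8]; 1 leaf entered; closest P8.

== RESULT ==
[0, 2, 5, 7, 8]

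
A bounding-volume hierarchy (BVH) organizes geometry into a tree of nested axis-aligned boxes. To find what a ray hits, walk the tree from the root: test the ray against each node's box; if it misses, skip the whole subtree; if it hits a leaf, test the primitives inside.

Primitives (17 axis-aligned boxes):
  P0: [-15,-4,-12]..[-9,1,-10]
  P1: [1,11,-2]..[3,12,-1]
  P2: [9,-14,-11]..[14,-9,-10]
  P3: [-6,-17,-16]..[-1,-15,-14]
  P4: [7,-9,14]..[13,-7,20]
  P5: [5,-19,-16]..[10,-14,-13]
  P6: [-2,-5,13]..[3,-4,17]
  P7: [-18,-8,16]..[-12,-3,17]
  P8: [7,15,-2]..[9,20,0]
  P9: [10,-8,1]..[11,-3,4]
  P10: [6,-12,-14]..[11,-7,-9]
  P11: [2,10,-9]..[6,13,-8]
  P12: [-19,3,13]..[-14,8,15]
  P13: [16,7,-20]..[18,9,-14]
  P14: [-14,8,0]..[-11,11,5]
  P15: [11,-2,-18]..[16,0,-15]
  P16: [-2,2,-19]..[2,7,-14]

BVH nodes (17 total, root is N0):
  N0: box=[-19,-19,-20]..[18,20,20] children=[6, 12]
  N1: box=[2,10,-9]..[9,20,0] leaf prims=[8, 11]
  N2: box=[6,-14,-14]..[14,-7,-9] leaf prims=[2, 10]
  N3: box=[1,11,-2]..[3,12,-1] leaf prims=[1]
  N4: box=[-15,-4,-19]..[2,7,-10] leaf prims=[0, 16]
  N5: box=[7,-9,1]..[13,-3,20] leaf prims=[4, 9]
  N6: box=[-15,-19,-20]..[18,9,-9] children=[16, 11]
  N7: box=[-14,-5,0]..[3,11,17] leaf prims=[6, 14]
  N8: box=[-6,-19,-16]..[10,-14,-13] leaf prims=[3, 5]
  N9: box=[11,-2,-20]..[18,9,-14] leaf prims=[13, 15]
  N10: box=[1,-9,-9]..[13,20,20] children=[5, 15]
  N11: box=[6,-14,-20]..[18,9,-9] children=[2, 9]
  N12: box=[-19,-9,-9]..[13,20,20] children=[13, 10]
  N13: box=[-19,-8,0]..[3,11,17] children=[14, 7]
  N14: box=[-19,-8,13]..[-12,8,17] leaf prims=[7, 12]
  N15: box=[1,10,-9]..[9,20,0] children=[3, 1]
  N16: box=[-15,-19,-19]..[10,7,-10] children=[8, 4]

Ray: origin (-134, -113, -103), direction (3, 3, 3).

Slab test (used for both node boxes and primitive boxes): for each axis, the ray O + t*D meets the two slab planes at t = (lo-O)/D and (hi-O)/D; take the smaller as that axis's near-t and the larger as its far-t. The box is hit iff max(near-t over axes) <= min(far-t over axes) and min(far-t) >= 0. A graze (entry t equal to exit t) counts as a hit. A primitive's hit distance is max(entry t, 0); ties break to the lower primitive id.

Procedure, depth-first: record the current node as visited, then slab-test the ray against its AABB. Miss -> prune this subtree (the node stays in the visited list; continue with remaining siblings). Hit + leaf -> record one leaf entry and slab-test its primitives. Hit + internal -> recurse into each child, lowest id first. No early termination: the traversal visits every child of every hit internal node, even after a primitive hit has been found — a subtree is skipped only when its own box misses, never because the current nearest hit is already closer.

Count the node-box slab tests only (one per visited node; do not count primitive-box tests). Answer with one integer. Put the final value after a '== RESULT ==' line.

Trace the traversal:
N0 x:[115/3,152/3] y:[94/3,133/3] z:[83/3,41] -> hit [115/3,41], descend [6, 12]
  N6 x:[119/3,152/3] y:[94/3,122/3] z:[83/3,94/3] -> miss, prune
  N12 x:[115/3,49] y:[104/3,133/3] z:[94/3,41] -> hit [115/3,41], descend [10, 13]
    N10 x:[45,49] y:[104/3,133/3] z:[94/3,41] -> miss, prune
    N13 x:[115/3,137/3] y:[35,124/3] z:[103/3,40] -> hit [115/3,40], descend [7, 14]
      N7 x:[40,137/3] y:[36,124/3] z:[103/3,40] -> hit [40,40] leaf, test {P6(miss), P14(miss)}
      N14 x:[115/3,122/3] y:[35,121/3] z:[116/3,40] -> hit [116/3,40] leaf, test {P7(miss), P12@t=116/3}

Visited [0, 6, 12, 10, 13, 7, 14]. Tests: 7 box, 2 leaf. Nearest: P12.

== RESULT ==
7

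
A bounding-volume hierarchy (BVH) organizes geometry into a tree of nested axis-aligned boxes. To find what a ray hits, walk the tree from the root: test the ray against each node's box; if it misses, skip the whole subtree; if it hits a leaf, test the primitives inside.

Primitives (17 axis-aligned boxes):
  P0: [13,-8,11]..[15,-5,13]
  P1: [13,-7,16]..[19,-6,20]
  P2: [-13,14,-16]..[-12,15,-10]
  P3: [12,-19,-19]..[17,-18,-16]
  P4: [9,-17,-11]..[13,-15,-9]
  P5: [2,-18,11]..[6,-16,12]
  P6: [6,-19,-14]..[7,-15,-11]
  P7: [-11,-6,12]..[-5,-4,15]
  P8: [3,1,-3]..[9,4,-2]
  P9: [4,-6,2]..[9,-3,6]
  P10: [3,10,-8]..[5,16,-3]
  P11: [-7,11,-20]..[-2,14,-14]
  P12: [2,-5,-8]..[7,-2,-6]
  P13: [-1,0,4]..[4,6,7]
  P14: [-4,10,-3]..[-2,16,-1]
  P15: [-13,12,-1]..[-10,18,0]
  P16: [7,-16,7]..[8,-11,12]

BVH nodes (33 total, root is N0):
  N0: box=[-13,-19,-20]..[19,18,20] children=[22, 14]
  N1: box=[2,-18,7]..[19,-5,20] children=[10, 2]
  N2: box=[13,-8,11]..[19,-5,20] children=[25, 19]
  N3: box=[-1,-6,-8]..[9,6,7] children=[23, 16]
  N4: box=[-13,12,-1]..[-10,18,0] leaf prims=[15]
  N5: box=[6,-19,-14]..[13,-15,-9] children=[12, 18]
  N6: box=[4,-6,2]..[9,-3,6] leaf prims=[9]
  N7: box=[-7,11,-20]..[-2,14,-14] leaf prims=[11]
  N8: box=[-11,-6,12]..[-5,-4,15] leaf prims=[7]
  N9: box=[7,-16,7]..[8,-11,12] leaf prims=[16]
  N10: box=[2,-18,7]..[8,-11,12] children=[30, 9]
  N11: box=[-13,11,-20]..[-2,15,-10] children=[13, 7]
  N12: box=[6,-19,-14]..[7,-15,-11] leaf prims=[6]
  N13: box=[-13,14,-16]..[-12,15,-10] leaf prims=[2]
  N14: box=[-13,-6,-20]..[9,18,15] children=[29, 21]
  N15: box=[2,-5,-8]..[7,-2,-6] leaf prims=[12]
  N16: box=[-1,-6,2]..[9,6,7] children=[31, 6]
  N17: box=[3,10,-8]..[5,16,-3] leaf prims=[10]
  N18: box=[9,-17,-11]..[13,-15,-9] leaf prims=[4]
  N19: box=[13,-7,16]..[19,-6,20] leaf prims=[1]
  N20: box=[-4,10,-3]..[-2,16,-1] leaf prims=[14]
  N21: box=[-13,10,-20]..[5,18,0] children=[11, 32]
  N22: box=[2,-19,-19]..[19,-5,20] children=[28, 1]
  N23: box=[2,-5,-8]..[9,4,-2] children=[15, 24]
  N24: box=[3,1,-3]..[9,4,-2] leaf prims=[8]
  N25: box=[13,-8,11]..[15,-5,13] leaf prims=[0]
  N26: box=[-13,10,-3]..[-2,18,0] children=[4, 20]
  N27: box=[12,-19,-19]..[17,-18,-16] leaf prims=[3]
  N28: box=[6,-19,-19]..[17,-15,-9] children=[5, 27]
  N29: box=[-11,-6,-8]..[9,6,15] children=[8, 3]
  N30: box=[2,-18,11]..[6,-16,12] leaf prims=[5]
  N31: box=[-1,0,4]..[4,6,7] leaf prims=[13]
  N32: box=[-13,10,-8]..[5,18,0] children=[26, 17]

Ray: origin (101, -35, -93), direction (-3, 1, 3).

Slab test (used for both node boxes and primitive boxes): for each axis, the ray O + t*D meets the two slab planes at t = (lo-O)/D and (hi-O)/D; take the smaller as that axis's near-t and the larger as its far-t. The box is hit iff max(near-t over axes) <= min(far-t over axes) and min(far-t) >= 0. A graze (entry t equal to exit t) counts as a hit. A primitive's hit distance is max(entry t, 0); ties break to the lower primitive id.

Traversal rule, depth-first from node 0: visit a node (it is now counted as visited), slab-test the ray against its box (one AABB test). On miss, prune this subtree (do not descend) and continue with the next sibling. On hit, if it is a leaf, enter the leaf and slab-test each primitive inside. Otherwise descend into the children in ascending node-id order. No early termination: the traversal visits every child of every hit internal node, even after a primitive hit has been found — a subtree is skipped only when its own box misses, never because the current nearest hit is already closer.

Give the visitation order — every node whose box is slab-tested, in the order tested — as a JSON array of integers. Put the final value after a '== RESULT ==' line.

Traverse from the root:
N0 x:[82/3,38] y:[16,53] z:[73/3,113/3] -> hit [82/3,113/3], descend [14, 22]
  N14 x:[92/3,38] y:[29,53] z:[73/3,36] -> hit [92/3,36], descend [21, 29]
    N21 x:[32,38] y:[45,53] z:[73/3,31] -> miss, prune
    N29 x:[92/3,112/3] y:[29,41] z:[85/3,36] -> hit [92/3,36], descend [3, 8]
      N3 x:[92/3,34] y:[29,41] z:[85/3,100/3] -> hit [92/3,100/3], descend [16, 23]
        N16 x:[92/3,34] y:[29,41] z:[95/3,100/3] -> hit [95/3,100/3], descend [6, 31]
          N6 x:[92/3,97/3] y:[29,32] z:[95/3,33] -> hit [95/3,32] leaf, test {P9@t=95/3}
          N31 x:[97/3,34] y:[35,41] z:[97/3,100/3] -> miss, prune
        N23 x:[92/3,33] y:[30,39] z:[85/3,91/3] -> miss, prune
      N8 x:[106/3,112/3] y:[29,31] z:[35,36] -> miss, prune
  N22 x:[82/3,33] y:[16,30] z:[74/3,113/3] -> hit [82/3,30], descend [1, 28]
    N1 x:[82/3,33] y:[17,30] z:[100/3,113/3] -> miss, prune
    N28 x:[28,95/3] y:[16,20] z:[74/3,28] -> miss, prune

order=[0, 14, 21, 29, 3, 16, 6, 31, 23, 8, 22, 1, 28]  |boxes|=13  |leaves|=1  hit=P9

== RESULT ==
[0, 14, 21, 29, 3, 16, 6, 31, 23, 8, 22, 1, 28]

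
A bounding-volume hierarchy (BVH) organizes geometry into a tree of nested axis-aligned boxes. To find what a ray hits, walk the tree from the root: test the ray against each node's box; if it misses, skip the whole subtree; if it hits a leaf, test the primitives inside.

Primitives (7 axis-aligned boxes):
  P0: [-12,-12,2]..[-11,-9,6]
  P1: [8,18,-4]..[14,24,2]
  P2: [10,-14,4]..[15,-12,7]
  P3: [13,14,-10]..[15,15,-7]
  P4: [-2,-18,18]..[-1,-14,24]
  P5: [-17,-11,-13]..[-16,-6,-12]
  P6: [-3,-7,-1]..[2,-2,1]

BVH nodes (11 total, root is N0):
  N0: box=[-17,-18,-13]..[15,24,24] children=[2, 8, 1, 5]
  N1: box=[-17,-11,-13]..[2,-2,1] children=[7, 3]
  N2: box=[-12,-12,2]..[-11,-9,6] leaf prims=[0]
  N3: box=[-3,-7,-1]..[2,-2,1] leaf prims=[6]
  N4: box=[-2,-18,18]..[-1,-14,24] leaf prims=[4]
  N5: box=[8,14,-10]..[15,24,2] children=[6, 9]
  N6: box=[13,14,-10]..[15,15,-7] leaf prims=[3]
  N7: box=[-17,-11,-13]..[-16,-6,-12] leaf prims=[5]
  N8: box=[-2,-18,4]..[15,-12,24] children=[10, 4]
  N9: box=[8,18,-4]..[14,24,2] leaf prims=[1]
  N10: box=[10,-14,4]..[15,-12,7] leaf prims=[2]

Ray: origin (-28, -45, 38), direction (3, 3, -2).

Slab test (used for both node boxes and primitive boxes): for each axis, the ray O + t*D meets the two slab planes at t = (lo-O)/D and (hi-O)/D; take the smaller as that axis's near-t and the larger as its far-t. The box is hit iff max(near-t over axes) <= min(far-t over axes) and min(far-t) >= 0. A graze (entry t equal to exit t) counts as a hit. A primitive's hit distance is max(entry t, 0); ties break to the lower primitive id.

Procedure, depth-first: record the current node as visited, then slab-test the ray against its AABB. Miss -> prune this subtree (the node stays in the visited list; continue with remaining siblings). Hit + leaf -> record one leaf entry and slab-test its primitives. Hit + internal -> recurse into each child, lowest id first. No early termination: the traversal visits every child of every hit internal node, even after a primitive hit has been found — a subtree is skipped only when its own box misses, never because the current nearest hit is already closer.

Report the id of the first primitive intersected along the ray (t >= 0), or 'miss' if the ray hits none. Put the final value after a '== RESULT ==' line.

Walk:
N0 x:[11/3,43/3] y:[9,23] z:[7,51/2] -> hit [9,43/3], descend [1, 2, 5, 8]
  N1 x:[11/3,10] y:[34/3,43/3] z:[37/2,51/2] -> miss, prune
  N2 x:[16/3,17/3] y:[11,12] z:[16,18] -> miss, prune
  N5 x:[12,43/3] y:[59/3,23] z:[18,24] -> miss, prune
  N8 x:[26/3,43/3] y:[9,11] z:[7,17] -> hit [9,11], descend [4, 10]
    N4 x:[26/3,9] y:[9,31/3] z:[7,10] -> hit [9,9] leaf, test {P4@t=9}
    N10 x:[38/3,43/3] y:[31/3,11] z:[31/2,17] -> miss, prune

order=[0, 1, 2, 5, 8, 4, 10]  |boxes|=7  |leaves|=1  hit=P4

== RESULT ==
4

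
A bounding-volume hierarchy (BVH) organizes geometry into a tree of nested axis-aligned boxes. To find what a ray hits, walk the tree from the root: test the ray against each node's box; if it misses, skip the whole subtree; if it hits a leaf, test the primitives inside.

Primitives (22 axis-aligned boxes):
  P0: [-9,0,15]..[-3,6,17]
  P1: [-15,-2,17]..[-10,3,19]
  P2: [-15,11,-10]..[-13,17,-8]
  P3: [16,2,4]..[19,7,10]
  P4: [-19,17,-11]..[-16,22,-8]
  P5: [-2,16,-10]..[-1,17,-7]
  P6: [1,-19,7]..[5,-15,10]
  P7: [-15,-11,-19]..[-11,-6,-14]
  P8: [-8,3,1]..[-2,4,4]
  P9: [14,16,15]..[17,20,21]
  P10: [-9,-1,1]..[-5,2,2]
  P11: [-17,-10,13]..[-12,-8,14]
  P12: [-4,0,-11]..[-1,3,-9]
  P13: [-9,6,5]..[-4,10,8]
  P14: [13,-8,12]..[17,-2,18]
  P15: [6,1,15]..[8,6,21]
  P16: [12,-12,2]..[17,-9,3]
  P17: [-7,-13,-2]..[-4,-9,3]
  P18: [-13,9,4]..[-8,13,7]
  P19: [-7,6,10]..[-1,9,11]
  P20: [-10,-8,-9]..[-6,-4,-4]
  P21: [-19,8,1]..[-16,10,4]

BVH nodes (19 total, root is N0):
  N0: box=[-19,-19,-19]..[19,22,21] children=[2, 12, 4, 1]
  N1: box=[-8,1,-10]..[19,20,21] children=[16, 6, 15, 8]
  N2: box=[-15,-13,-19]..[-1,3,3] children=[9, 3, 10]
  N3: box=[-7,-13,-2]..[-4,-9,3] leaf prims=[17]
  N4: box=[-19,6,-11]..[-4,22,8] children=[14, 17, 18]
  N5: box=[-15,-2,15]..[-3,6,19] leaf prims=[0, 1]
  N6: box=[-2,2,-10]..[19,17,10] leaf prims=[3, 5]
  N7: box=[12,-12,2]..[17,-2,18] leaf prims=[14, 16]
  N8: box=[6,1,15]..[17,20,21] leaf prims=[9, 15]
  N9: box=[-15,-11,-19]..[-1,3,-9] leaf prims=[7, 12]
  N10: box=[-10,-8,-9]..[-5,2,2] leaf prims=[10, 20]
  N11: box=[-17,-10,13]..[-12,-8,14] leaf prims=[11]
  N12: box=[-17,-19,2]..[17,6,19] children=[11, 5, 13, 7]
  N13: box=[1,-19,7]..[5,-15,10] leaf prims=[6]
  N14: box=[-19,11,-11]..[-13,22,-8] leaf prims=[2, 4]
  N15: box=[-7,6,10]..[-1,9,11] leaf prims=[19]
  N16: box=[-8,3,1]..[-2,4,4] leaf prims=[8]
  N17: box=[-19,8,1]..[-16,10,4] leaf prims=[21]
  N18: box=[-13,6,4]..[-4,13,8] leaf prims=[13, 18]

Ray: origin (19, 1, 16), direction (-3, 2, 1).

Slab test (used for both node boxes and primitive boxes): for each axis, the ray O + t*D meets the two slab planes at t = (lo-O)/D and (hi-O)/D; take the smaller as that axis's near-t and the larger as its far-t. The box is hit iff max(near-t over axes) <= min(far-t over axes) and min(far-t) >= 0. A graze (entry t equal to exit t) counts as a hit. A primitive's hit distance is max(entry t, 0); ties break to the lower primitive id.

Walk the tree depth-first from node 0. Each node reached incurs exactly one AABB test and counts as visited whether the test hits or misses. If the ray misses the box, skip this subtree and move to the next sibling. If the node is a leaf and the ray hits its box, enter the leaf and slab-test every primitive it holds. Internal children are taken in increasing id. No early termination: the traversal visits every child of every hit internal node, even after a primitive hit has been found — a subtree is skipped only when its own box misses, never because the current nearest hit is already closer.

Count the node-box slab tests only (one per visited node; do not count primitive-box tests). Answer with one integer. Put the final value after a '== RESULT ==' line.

Walk:
N0 x:[0,38/3] y:[-10,21/2] z:[-35,5] -> hit [0,5], descend [1, 2, 4, 12]
  N1 x:[0,9] y:[0,19/2] z:[-26,5] -> hit [0,5], descend [6, 8, 15, 16]
    N6 x:[0,7] y:[1/2,8] z:[-26,-6] -> miss, prune
    N8 x:[2/3,13/3] y:[0,19/2] z:[-1,5] -> hit [2/3,13/3] leaf, test {P9(miss), P15(miss)}
    N15 x:[20/3,26/3] y:[5/2,4] z:[-6,-5] -> miss, prune
    N16 x:[7,9] y:[1,3/2] z:[-15,-12] -> miss, prune
  N2 x:[20/3,34/3] y:[-7,1] z:[-35,-13] -> miss, prune
  N4 x:[23/3,38/3] y:[5/2,21/2] z:[-27,-8] -> miss, prune
  N12 x:[2/3,12] y:[-10,5/2] z:[-14,3] -> hit [2/3,5/2], descend [5, 7, 11, 13]
    N5 x:[22/3,34/3] y:[-3/2,5/2] z:[-1,3] -> miss, prune
    N7 x:[2/3,7/3] y:[-13/2,-3/2] z:[-14,2] -> miss, prune
    N11 x:[31/3,12] y:[-11/2,-9/2] z:[-3,-2] -> miss, prune
    N13 x:[14/3,6] y:[-10,-8] z:[-9,-6] -> miss, prune

Summary -> nodes [0, 1, 6, 8, 15, 16, 2, 4, 12, 5, 7, 11, 13]; box-tests=13; leaf-entries=1; first=miss

== RESULT ==
13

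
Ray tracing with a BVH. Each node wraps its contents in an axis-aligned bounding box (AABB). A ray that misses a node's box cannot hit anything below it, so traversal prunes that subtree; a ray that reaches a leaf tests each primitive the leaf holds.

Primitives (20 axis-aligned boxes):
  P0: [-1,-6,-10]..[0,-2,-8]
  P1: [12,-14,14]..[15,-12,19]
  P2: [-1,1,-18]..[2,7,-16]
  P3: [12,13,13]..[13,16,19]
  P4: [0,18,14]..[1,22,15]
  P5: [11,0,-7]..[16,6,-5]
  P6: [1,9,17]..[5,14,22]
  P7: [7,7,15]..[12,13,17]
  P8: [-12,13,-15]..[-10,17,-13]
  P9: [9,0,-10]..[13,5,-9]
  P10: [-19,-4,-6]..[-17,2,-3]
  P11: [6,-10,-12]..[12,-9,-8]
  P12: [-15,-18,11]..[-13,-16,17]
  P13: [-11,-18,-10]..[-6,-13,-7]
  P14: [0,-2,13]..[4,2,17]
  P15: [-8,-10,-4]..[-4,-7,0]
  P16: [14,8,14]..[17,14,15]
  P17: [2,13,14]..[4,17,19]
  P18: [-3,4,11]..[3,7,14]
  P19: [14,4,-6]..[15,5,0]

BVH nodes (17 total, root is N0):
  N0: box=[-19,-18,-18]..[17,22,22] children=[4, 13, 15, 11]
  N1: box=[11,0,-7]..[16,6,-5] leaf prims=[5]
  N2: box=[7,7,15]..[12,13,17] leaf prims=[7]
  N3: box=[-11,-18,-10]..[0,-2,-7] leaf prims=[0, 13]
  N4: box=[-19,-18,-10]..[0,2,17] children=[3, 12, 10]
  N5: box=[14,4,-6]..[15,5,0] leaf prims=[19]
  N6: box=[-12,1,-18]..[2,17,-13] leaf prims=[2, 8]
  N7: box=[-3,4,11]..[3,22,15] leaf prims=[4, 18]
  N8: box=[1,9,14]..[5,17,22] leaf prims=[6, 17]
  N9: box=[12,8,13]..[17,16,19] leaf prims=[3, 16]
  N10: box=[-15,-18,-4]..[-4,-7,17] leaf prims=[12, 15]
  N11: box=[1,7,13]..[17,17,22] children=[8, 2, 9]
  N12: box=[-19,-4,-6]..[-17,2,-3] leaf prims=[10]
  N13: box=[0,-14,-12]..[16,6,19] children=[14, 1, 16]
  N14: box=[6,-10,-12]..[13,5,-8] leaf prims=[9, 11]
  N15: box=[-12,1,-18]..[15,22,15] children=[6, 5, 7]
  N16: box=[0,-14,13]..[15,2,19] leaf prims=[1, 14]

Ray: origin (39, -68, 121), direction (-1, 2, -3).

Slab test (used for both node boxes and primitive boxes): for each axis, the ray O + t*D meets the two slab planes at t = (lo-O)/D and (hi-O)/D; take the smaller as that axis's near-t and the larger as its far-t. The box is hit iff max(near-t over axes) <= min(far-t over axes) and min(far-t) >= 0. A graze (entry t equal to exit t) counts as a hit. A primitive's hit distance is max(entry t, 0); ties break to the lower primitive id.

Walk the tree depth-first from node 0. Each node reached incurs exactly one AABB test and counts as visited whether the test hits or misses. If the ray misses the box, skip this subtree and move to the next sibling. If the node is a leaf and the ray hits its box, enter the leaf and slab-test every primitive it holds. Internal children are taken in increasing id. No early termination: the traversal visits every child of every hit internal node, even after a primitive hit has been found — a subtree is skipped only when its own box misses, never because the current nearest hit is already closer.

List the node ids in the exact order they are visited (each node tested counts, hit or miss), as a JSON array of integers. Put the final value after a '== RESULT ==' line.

Traverse from the root:
N0 x:[22,58] y:[25,45] z:[33,139/3] -> hit [33,45], descend [4, 11, 13, 15]
  N4 x:[39,58] y:[25,35] z:[104/3,131/3] -> miss, prune
  N11 x:[22,38] y:[75/2,85/2] z:[33,36] -> miss, prune
  N13 x:[23,39] y:[27,37] z:[34,133/3] -> hit [34,37], descend [1, 14, 16]
    N1 x:[23,28] y:[34,37] z:[42,128/3] -> miss, prune
    N14 x:[26,33] y:[29,73/2] z:[43,133/3] -> miss, prune
    N16 x:[24,39] y:[27,35] z:[34,36] -> hit [34,35] leaf, test {P1(miss), P14@t=35}
  N15 x:[24,51] y:[69/2,45] z:[106/3,139/3] -> hit [106/3,45], descend [5, 6, 7]
    N5 x:[24,25] y:[36,73/2] z:[121/3,127/3] -> miss, prune
    N6 x:[37,51] y:[69/2,85/2] z:[134/3,139/3] -> miss, prune
    N7 x:[36,42] y:[36,45] z:[106/3,110/3] -> hit [36,110/3] leaf, test {P4(miss), P18@t=36}

Summary -> nodes [0, 4, 11, 13, 1, 14, 16, 15, 5, 6, 7]; box-tests=11; leaf-entries=2; first=P14

== RESULT ==
[0, 4, 11, 13, 1, 14, 16, 15, 5, 6, 7]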